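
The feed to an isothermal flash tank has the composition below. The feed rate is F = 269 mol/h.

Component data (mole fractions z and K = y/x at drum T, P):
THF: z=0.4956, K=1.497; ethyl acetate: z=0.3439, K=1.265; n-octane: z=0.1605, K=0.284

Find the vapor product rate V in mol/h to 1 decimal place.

Rachford–Rice: g(V/F) = Σ zᵢ(Kᵢ−1)/(1+V/F(Kᵢ−1)) = 0.
Check two-phase: ΣzᵢKᵢ = 1.2225 > 1 and Σzᵢ/Kᵢ = 1.1681 > 1, so g(0) = 0.2225 > 0 and g(1) = -0.1681 < 0.
Iterate (Newton) starting at V/F = 0.59:
  V/F = 0.5900: g = 0.07030, g' = -0.3379 → V/F = 0.7980
  V/F = 0.7980: g = -0.01654, g' = -0.5271 → V/F = 0.7667
  V/F = 0.7667: g = -0.00067, g' = -0.4853 → V/F = 0.7653
Converged at V/F = 0.7653.
Then V = V/F·F = 0.7653·269 = 205.9 mol/h and L = F − V = 63.1 mol/h.

V = 205.9 mol/h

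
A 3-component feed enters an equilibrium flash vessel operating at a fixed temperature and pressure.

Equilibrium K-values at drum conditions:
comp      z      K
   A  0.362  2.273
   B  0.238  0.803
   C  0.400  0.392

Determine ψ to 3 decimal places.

ψ = 0.275

Rachford–Rice: g(ψ) = Σ zᵢ(Kᵢ−1)/(1+ψ(Kᵢ−1)) = 0.
Check two-phase: ΣzᵢKᵢ = 1.171 > 1 and Σzᵢ/Kᵢ = 1.476 > 1, so g(0) = 0.171 > 0 and g(1) = -0.476 < 0.
Newton iteration, ψ⁰ = 0.6:
  ψ = 0.600: g = -0.1748, g' = -0.567 → ψ = 0.292
  ψ = 0.292: g = -0.0093, g' = -0.541 → ψ = 0.274
  ψ = 0.274: g = 0.0000, g' = -0.546 → ψ = 0.275
Converged at ψ = 0.275.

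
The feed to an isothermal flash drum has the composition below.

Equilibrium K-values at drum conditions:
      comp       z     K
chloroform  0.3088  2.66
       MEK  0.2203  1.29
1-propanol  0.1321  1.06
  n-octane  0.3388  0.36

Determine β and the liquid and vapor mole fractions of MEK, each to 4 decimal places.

β = 0.5433, x_MEK = 0.1903, y_MEK = 0.2455

Material balance + equilibrium reduce to Σ zᵢ(Kᵢ−1)/(1+β(Kᵢ−1)) = 0.
g(0) = ΣzᵢKᵢ − 1 = 0.3676 and g(1) = 1 − Σzᵢ/Kᵢ = -0.3526, so a root lies in (0, 1).
Iterate (Newton) starting at β = 0.5:
  β = 0.5000: g = 0.02473, g' = -0.5688 → β = 0.5435
  β = 0.5435: g = -0.00013, g' = -0.5757 → β = 0.5433
Converged at β = 0.5433.
Compositions from xᵢ = zᵢ/(1+β(Kᵢ−1)), yᵢ = Kᵢxᵢ:
  chloroform: x = 0.1624, y = 0.4319
  MEK: x = 0.1903, y = 0.2455
  1-propanol: x = 0.1279, y = 0.1356
  n-octane: x = 0.5194, y = 0.1870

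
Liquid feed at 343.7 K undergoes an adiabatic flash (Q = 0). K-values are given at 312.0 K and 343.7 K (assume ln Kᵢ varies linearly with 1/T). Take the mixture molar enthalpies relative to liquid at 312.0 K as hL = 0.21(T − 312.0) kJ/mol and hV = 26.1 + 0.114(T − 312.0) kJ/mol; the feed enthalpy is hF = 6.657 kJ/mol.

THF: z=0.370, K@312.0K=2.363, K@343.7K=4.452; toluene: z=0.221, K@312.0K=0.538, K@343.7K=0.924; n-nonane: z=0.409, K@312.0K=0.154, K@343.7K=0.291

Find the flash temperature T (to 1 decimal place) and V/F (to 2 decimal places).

T = 319.8 K, V/F = 0.20

Adiabatic flash: solve Rachford–Rice at each trial T, then check hF = ψ·hV(T) + (1−ψ)·hL(T).
  T = 312.0 K: K = (2.363, 0.538, 0.154), RR gives ψ = 0.057, H_out = 1.475 kJ/mol
  T = 343.7 K: K = (4.452, 0.924, 0.291), RR gives ψ = 0.502, H_out = 18.225 kJ/mol
  T = 327.9 K: K = (3.297, 0.715, 0.215), RR gives ψ = 0.313, H_out = 11.024 kJ/mol
  T = 319.9 K: K = (2.800, 0.622, 0.183), RR gives ψ = 0.200, H_out = 6.718 kJ/mol
  T = 315.9 K: K = (2.572, 0.578, 0.168), RR gives ψ = 0.133, H_out = 4.230 kJ/mol
  T = 317.9 K: K = (2.684, 0.600, 0.175), RR gives ψ = 0.167, H_out = 5.510 kJ/mol
Linear interpolation between T = 317.9 (H_out = 5.510) and T = 319.9 (H_out = 6.718) on hF = 6.657 gives T ≈ 319.8 K, at which ψ = 0.20.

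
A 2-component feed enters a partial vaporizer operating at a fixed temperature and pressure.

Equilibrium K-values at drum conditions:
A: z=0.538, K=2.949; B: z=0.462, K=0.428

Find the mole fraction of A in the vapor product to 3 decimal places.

y_A = 0.669

Binary case is linear: z₁(K₁−1)(1+ψ(K₂−1)) + z₂(K₂−1)(1+ψ(K₁−1)) = 0
⇒ ψ = [z₁(K₁−1)+z₂(K₂−1)] / [−(K₁−1)(K₂−1)] = 0.7843/1.1148 = 0.704
Compositions from xᵢ = zᵢ/(1+ψ(Kᵢ−1)), yᵢ = Kᵢxᵢ:
  A: x = 0.227, y = 0.669
  B: x = 0.773, y = 0.331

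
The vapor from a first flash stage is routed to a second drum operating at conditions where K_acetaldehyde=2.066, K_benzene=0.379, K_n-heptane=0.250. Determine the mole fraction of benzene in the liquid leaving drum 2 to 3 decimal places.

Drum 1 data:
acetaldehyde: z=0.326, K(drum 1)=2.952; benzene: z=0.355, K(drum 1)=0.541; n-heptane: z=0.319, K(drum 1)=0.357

Drum 1:
Let ψ₁ = V/F and solve Σ zᵢ(Kᵢ−1)/(1+ψ₁(Kᵢ−1)) = 0.
Check two-phase: ΣzᵢKᵢ = 1.268 > 1 and Σzᵢ/Kᵢ = 1.660 > 1, so g(0) = 0.268 > 0 and g(1) = -0.660 < 0.
Iterate (Newton) starting at ψ₁ = 0.61:
  ψ₁ = 0.610: g = -0.2733, g' = -0.760 → ψ₁ = 0.250
  ψ₁ = 0.250: g = -0.0012, g' = -0.843 → ψ₁ = 0.249
Converged at ψ₁ = 0.249.
Drum-1 compositions:
  acetaldehyde: x = 0.219, y = 0.648
  benzene: x = 0.401, y = 0.217
  n-heptane: x = 0.380, y = 0.136
Drum-2 feed = drum-1 vapor: z₂ = (0.6476, 0.2168, 0.1356).
Drum 2:
Let ψ₂ = V/F and solve Σ zᵢ(Kᵢ−1)/(1+ψ₂(Kᵢ−1)) = 0.
Check two-phase: ΣzᵢKᵢ = 1.454 > 1 and Σzᵢ/Kᵢ = 1.428 > 1, so g(0) = 0.454 > 0 and g(1) = -0.428 < 0.
Newton iteration, ψ₂⁰ = 0.49:
  ψ₂ = 0.490: g = 0.0991, g' = -0.681 → ψ₂ = 0.636
  ψ₂ = 0.636: g = -0.0053, g' = -0.768 → ψ₂ = 0.629
Converged at ψ₂ = 0.629.
  acetaldehyde: x = 0.388, y = 0.801
  benzene: x = 0.356, y = 0.135
  n-heptane: x = 0.257, y = 0.064

x_benzene (drum 2) = 0.356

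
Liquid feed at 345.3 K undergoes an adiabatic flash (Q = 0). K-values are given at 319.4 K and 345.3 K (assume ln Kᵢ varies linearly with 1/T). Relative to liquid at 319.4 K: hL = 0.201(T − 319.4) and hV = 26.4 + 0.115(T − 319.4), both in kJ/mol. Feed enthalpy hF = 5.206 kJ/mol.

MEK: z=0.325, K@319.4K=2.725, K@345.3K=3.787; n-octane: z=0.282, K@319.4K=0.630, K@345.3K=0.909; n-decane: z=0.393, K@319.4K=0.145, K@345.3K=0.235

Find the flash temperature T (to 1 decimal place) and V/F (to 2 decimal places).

T = 324.5 K, V/F = 0.16

Adiabatic flash: solve Rachford–Rice at each trial T, then check hF = ψ·hV(T) + (1−ψ)·hL(T).
  T = 319.4 K: K = (2.725, 0.630, 0.145), RR gives ψ = 0.102, H_out = 2.697 kJ/mol
  T = 345.3 K: K = (3.787, 0.909, 0.235), RR gives ψ = 0.370, H_out = 14.151 kJ/mol
  T = 332.4 K: K = (3.235, 0.763, 0.187), RR gives ψ = 0.244, H_out = 8.785 kJ/mol
  T = 325.9 K: K = (2.974, 0.695, 0.165), RR gives ψ = 0.176, H_out = 5.863 kJ/mol
  T = 322.6 K: K = (2.846, 0.661, 0.155), RR gives ψ = 0.140, H_out = 4.292 kJ/mol
  T = 324.2 K: K = (2.908, 0.677, 0.159), RR gives ψ = 0.158, H_out = 5.062 kJ/mol
Linear interpolation between T = 324.2 (H_out = 5.062) and T = 325.9 (H_out = 5.863) on hF = 5.206 gives T ≈ 324.5 K, at which ψ = 0.16.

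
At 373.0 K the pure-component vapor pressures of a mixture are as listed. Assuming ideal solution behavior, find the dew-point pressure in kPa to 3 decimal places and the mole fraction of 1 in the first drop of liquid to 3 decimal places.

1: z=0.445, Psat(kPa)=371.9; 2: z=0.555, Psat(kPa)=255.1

At the dew point ψ → 1, so Σzᵢ/Kᵢ = 1 with Kᵢ = Pᵢˢᵃᵗ/P ⇒ 1/P = Σzᵢ/Pᵢˢᵃᵗ.
1/P = 0.445/371.9 + 0.555/255.1 = 0.003372 ⇒ P = 296.544 kPa
xᵢ = zᵢP/Pᵢˢᵃᵗ ⇒ x_1 = 0.445·296.544/371.9 = 0.355

Pdew = 296.544 kPa, x_1 = 0.355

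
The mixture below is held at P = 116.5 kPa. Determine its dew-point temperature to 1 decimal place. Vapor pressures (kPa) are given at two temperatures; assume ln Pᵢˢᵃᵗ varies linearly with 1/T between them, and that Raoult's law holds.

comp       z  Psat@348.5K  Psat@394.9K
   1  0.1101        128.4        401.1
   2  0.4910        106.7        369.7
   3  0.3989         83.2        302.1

T = 354.4 K

Dew-point temperature: Σzᵢ·P/Pᵢˢᵃᵗ(T) = 1. Interpolate ln Pᵢˢᵃᵗ = aᵢ + bᵢ/T.
  T = 348.5 K: ΣzᵢP/Pᵢˢᵃᵗ = 1.1945
  T = 394.9 K: ΣzᵢP/Pᵢˢᵃᵗ = 0.3405
  T = 371.7 K: ΣzᵢP/Pᵢˢᵃᵗ = 0.6132
  T = 360.1 K: ΣzᵢP/Pᵢˢᵃᵗ = 0.8466
  T = 354.3 K: ΣzᵢP/Pᵢˢᵃᵗ = 1.0028
  T = 357.2 K: ΣzᵢP/Pᵢˢᵃᵗ = 0.9208
Interpolating between 354.3 K and 357.2 K gives T ≈ 354.4 K.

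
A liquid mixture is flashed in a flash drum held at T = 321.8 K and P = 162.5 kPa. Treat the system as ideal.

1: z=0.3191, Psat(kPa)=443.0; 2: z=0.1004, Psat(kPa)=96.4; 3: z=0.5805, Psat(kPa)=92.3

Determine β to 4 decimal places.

Raoult's law: Kᵢ = Pᵢˢᵃᵗ/P = Pᵢˢᵃᵗ/162.5.
  K_1 = 443.0/162.5 = 2.726154, K_2 = 96.4/162.5 = 0.593231, K_3 = 92.3/162.5 = 0.568000
Material balance + equilibrium reduce to Σ zᵢ(Kᵢ−1)/(1+β(Kᵢ−1)) = 0.
Check two-phase: ΣzᵢKᵢ = 1.2592 > 1 and Σzᵢ/Kᵢ = 1.3083 > 1, so g(0) = 0.2592 > 0 and g(1) = -0.3083 < 0.
Newton–Raphson from β = 0.49:
  β = 0.4900: g = -0.07071, g' = -0.4793 → β = 0.3425
  β = 0.3425: g = 0.00440, g' = -0.5472 → β = 0.3505
  β = 0.3505: g = 0.00002, g' = -0.5421 → β = 0.3506
Converged at β = 0.3506.

β = 0.3506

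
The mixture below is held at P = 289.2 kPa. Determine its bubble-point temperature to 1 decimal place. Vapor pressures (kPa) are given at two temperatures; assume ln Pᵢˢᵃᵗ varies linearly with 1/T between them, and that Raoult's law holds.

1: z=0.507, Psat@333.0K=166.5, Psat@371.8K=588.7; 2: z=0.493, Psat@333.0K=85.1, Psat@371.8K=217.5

T = 359.7 K

Bubble-point temperature: ΣzᵢPᵢˢᵃᵗ(T) = P. Interpolate ln Pᵢˢᵃᵗ = aᵢ + bᵢ/T.
  T = 333.0 K: ΣzᵢPᵢˢᵃᵗ = 126.37 kPa
  T = 371.8 K: ΣzᵢPᵢˢᵃᵗ = 405.70 kPa
  T = 352.4 K: ΣzᵢPᵢˢᵃᵗ = 233.17 kPa
  T = 362.1 K: ΣzᵢPᵢˢᵃᵗ = 309.67 kPa
  T = 357.2 K: ΣzᵢPᵢˢᵃᵗ = 268.80 kPa
  T = 359.6 K: ΣzᵢPᵢˢᵃᵗ = 288.22 kPa
Interpolating between 359.6 K and 362.1 K gives T ≈ 359.7 K.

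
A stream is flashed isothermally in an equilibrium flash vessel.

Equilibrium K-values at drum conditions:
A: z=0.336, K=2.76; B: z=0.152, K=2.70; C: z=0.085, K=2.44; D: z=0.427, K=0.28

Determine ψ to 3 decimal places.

ψ = 0.544

Material balance + equilibrium reduce to Σ zᵢ(Kᵢ−1)/(1+ψ(Kᵢ−1)) = 0.
Check two-phase: ΣzᵢKᵢ = 1.665 > 1 and Σzᵢ/Kᵢ = 1.738 > 1, so g(0) = 0.665 > 0 and g(1) = -0.738 < 0.
Newton iteration, ψ⁰ = 0.69:
  ψ = 0.690: g = -0.1636, g' = -1.224 → ψ = 0.556
  ψ = 0.556: g = -0.0133, g' = -1.052 → ψ = 0.544
Converged at ψ = 0.544.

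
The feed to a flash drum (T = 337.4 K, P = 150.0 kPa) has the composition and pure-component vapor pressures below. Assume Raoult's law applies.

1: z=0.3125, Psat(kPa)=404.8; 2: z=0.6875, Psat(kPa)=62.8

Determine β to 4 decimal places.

β = 0.1328

Raoult's law: Kᵢ = Pᵢˢᵃᵗ/P = Pᵢˢᵃᵗ/150.0.
  K_1 = 404.8/150.0 = 2.698667, K_2 = 62.8/150.0 = 0.418667
Rachford–Rice: g(β) = Σ zᵢ(Kᵢ−1)/(1+β(Kᵢ−1)) = 0.
g(0) = ΣzᵢKᵢ − 1 = 0.1312 and g(1) = 1 − Σzᵢ/Kᵢ = -0.7579, so a root lies in (0, 1).
Newton iteration, β⁰ = 0.5:
  β = 0.5000: g = -0.27640, g' = -0.7254 → β = 0.1190
  β = 0.1190: g = 0.01222, g' = -0.8921 → β = 0.1327
  β = 0.1327: g = 0.00013, g' = -0.8733 → β = 0.1328
Converged at β = 0.1328.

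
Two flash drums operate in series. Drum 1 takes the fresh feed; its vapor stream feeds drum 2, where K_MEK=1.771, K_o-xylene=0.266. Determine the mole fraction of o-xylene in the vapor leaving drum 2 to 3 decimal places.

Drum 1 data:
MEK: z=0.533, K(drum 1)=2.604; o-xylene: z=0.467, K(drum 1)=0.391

y_o-xylene (drum 2) = 0.136

Drum 1:
Rachford–Rice: g(ψ₁) = Σ zᵢ(Kᵢ−1)/(1+ψ₁(Kᵢ−1)) = 0.
g(0) = ΣzᵢKᵢ − 1 = 0.571 and g(1) = 1 − Σzᵢ/Kᵢ = -0.399, so a root lies in (0, 1).
Newton iteration, ψ₁⁰ = 0.5:
  ψ₁ = 0.500: g = 0.0655, g' = -0.780 → ψ₁ = 0.584
Converged at ψ₁ = 0.584.
Drum-1 compositions:
  MEK: x = 0.275, y = 0.717
  o-xylene: x = 0.725, y = 0.283
Drum-2 feed = drum-1 vapor: z₂ = (0.7166, 0.2834).
Drum 2:
Material balance + equilibrium reduce to Σ zᵢ(Kᵢ−1)/(1+ψ₂(Kᵢ−1)) = 0.
Feasibility: ΣzᵢKᵢ = 1.344, Σzᵢ/Kᵢ = 1.470 — both > 1, two phases present.
Binary case is linear: z₁(K₁−1)(1+ψ₂(K₂−1)) + z₂(K₂−1)(1+ψ₂(K₁−1)) = 0
⇒ ψ₂ = [z₁(K₁−1)+z₂(K₂−1)] / [−(K₁−1)(K₂−1)] = 0.3445/0.5659 = 0.609
  MEK: x = 0.488, y = 0.864
  o-xylene: x = 0.512, y = 0.136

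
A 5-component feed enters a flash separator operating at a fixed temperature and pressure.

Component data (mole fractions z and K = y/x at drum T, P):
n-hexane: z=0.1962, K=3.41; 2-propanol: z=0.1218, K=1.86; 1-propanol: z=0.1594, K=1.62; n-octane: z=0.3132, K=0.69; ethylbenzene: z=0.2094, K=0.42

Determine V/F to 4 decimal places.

V/F = 0.6613

Rachford–Rice: g(V/F) = Σ zᵢ(Kᵢ−1)/(1+V/F(Kᵢ−1)) = 0.
Check two-phase: ΣzᵢKᵢ = 1.4579 > 1 and Σzᵢ/Kᵢ = 1.1739 > 1, so g(0) = 0.4579 > 0 and g(1) = -0.1739 < 0.
Newton iteration, V/F⁰ = 0.5:
  V/F = 0.5000: g = 0.07717, g' = -0.4960 → V/F = 0.6556
  V/F = 0.6556: g = 0.00270, g' = -0.4698 → V/F = 0.6613
Converged at V/F = 0.6613.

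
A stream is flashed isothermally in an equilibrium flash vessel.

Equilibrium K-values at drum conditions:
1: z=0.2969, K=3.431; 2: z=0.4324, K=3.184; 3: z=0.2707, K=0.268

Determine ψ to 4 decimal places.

Newton–Raphson from ψ = 0.5:
  ψ = 0.5000: g = 0.46465, g' = -1.1896 → ψ = 0.8906
  ψ = 0.8906: g = -0.02057, g' = -1.6101 → ψ = 0.8778
  ψ = 0.8778: g = -0.00035, g' = -1.5563 → ψ = 0.8776
Converged at ψ = 0.8776.

ψ = 0.8776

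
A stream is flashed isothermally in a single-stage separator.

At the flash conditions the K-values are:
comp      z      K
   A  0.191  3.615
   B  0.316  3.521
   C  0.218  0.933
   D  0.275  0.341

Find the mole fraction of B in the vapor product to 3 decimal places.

y_B = 0.360

Let ψ = V/F and solve Σ zᵢ(Kᵢ−1)/(1+ψ(Kᵢ−1)) = 0.
Feasibility: ΣzᵢKᵢ = 2.100, Σzᵢ/Kᵢ = 1.183 — both > 1, two phases present.
Newton iteration, ψ⁰ = 0.55:
  ψ = 0.550: g = 0.2392, g' = -0.867 → ψ = 0.826
  ψ = 0.826: g = 0.0034, g' = -0.918 → ψ = 0.830
Converged at ψ = 0.830.
Compositions from xᵢ = zᵢ/(1+ψ(Kᵢ−1)), yᵢ = Kᵢxᵢ:
  A: x = 0.060, y = 0.218
  B: x = 0.102, y = 0.360
  C: x = 0.231, y = 0.215
  D: x = 0.607, y = 0.207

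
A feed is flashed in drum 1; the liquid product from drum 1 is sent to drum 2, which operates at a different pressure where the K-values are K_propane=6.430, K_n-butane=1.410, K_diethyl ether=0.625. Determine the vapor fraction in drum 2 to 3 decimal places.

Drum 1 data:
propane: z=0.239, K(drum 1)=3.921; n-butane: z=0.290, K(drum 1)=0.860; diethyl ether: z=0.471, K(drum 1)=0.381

V/F (drum 2) = 0.592

Drum 1:
Rachford–Rice: g(ψ₁) = Σ zᵢ(Kᵢ−1)/(1+ψ₁(Kᵢ−1)) = 0.
Feasibility: ΣzᵢKᵢ = 1.366, Σzᵢ/Kᵢ = 1.634 — both > 1, two phases present.
Newton–Raphson from ψ₁ = 0.57:
  ψ₁ = 0.570: g = -0.2327, g' = -0.725 → ψ₁ = 0.249
  ψ₁ = 0.249: g = 0.0174, g' = -0.942 → ψ₁ = 0.267
  ψ₁ = 0.267: g = 0.0003, g' = -0.908 → ψ₁ = 0.268
Converged at ψ₁ = 0.268.
Drum-1 compositions:
  propane: x = 0.134, y = 0.526
  n-butane: x = 0.301, y = 0.259
  diethyl ether: x = 0.565, y = 0.215
Drum-2 feed = drum-1 liquid: z₂ = (0.1341, 0.3013, 0.5646).
Drum 2:
Let ψ₂ = V/F and solve Σ zᵢ(Kᵢ−1)/(1+ψ₂(Kᵢ−1)) = 0.
Feasibility: ΣzᵢKᵢ = 1.640, Σzᵢ/Kᵢ = 1.138 — both > 1, two phases present.
Newton–Raphson from ψ₂ = 0.32:
  ψ₂ = 0.320: g = 0.1346, g' = -0.670 → ψ₂ = 0.521
  ψ₂ = 0.521: g = 0.0288, g' = -0.427 → ψ₂ = 0.588
  ψ₂ = 0.588: g = 0.0014, g' = -0.388 → ψ₂ = 0.592
Converged at ψ₂ = 0.592.
  propane: x = 0.032, y = 0.205
  n-butane: x = 0.242, y = 0.342
  diethyl ether: x = 0.726, y = 0.454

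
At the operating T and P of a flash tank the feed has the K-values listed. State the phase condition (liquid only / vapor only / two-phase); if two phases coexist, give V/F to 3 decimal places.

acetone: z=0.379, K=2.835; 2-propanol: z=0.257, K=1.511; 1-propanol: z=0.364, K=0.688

ΣzᵢKᵢ = 1.713; Σzᵢ/Kᵢ = 0.833.
Since Σzᵢ/Kᵢ < 1 the mixture is above its dew point — single vapor phase.

vapor only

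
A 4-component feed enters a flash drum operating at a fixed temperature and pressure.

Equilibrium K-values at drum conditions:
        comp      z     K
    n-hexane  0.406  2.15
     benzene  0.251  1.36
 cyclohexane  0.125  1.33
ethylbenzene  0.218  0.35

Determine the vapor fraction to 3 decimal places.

ψ = 0.882

Newton iteration, ψ⁰ = 0.5:
  ψ = 0.500: g = 0.1985, g' = -0.452 → ψ = 0.939
  ψ = 0.939: g = -0.0403, g' = -0.757 → ψ = 0.886
  ψ = 0.886: g = -0.0024, g' = -0.671 → ψ = 0.882
Converged at ψ = 0.882.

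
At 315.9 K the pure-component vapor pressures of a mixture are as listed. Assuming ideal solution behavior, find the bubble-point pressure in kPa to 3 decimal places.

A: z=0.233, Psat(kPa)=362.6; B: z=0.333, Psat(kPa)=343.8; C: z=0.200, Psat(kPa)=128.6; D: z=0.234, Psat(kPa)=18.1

Pbub = 228.927 kPa

At the bubble point ψ → 0, so ΣzᵢKᵢ = 1 with Kᵢ = Pᵢˢᵃᵗ/P ⇒ P = ΣzᵢPᵢˢᵃᵗ.
P = 0.233·362.6 + 0.333·343.8 + 0.200·128.6 + 0.234·18.1 = 228.927 kPa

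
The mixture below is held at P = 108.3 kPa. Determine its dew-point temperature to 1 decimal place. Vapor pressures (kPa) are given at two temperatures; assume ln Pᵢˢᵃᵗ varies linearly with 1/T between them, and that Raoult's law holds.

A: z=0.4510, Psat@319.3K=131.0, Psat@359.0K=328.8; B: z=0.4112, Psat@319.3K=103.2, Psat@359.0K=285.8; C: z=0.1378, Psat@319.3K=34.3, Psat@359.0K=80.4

T = 327.7 K

Dew-point temperature: Σzᵢ·P/Pᵢˢᵃᵗ(T) = 1. Interpolate ln Pᵢˢᵃᵗ = aᵢ + bᵢ/T.
  T = 319.3 K: ΣzᵢP/Pᵢˢᵃᵗ = 1.2395
  T = 359.0 K: ΣzᵢP/Pᵢˢᵃᵗ = 0.4900
  T = 339.1 K: ΣzᵢP/Pᵢˢᵃᵗ = 0.7589
  T = 329.2 K: ΣzᵢP/Pᵢˢᵃᵗ = 0.9625
  T = 324.2 K: ΣzᵢP/Pᵢˢᵃᵗ = 1.0915
  T = 326.7 K: ΣzᵢP/Pᵢˢᵃᵗ = 1.0245
Interpolating between 326.7 K and 329.2 K gives T ≈ 327.7 K.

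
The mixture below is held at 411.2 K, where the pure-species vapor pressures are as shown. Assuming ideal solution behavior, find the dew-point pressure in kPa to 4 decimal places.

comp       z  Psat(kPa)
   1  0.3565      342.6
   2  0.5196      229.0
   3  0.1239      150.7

At the dew point ψ → 1, so Σzᵢ/Kᵢ = 1 with Kᵢ = Pᵢˢᵃᵗ/P ⇒ 1/P = Σzᵢ/Pᵢˢᵃᵗ.
1/P = 0.3565/342.6 + 0.5196/229.0 + 0.1239/150.7 = 0.0041317 ⇒ P = 242.0293 kPa

Pdew = 242.0293 kPa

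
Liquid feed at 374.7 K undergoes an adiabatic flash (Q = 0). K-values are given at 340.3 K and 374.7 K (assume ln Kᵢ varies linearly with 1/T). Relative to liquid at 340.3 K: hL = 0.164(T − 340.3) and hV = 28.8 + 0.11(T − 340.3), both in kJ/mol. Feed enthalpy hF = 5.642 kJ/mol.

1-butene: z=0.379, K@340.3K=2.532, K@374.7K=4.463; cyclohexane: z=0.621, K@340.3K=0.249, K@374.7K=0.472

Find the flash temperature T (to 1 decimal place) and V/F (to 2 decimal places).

T = 345.1 K, V/F = 0.17

Adiabatic flash: solve Rachford–Rice at each trial T, then check hF = ψ·hV(T) + (1−ψ)·hL(T).
  T = 340.3 K: K = (2.532, 0.249), RR gives ψ = 0.099, H_out = 2.860 kJ/mol
  T = 374.7 K: K = (4.463, 0.472), RR gives ψ = 0.538, H_out = 20.150 kJ/mol
  T = 357.5 K: K = (3.408, 0.348), RR gives ψ = 0.323, H_out = 11.837 kJ/mol
  T = 348.9 K: K = (2.948, 0.296), RR gives ψ = 0.219, H_out = 7.625 kJ/mol
  T = 344.6 K: K = (2.735, 0.272), RR gives ψ = 0.162, H_out = 5.343 kJ/mol
  T = 346.8 K: K = (2.843, 0.284), RR gives ψ = 0.192, H_out = 6.531 kJ/mol
  T = 345.7 K: K = (2.788, 0.278), RR gives ψ = 0.177, H_out = 5.943 kJ/mol
Linear interpolation between T = 344.6 (H_out = 5.343) and T = 345.7 (H_out = 5.943) on hF = 5.642 gives T ≈ 345.1 K, at which ψ = 0.17.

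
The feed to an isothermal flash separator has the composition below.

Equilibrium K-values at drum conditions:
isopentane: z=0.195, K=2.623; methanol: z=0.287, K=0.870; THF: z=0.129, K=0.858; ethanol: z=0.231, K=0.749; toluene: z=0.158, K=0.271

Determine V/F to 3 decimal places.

Material balance + equilibrium reduce to Σ zᵢ(Kᵢ−1)/(1+V/F(Kᵢ−1)) = 0.
Feasibility: ΣzᵢKᵢ = 1.088, Σzᵢ/Kᵢ = 1.446 — both > 1, two phases present.
Newton–Raphson from V/F = 0.51:
  V/F = 0.510: g = -0.1364, g' = -0.394 → V/F = 0.164
  V/F = 0.164: g = 0.0018, g' = -0.452 → V/F = 0.168
Converged at V/F = 0.168.

V/F = 0.168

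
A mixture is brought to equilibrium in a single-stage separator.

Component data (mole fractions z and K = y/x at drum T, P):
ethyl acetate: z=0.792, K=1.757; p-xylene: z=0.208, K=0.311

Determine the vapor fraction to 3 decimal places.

ψ = 0.875

Let ψ = V/F and solve Σ zᵢ(Kᵢ−1)/(1+ψ(Kᵢ−1)) = 0.
Check two-phase: ΣzᵢKᵢ = 1.456 > 1 and Σzᵢ/Kᵢ = 1.120 > 1, so g(0) = 0.456 > 0 and g(1) = -0.120 < 0.
Binary case is linear: z₁(K₁−1)(1+ψ(K₂−1)) + z₂(K₂−1)(1+ψ(K₁−1)) = 0
⇒ ψ = [z₁(K₁−1)+z₂(K₂−1)] / [−(K₁−1)(K₂−1)] = 0.4562/0.5216 = 0.875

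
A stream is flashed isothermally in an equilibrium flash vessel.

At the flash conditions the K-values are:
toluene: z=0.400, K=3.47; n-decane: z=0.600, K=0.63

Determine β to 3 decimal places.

β = 0.838

Material balance + equilibrium reduce to Σ zᵢ(Kᵢ−1)/(1+β(Kᵢ−1)) = 0.
Check two-phase: ΣzᵢKᵢ = 1.766 > 1 and Σzᵢ/Kᵢ = 1.068 > 1, so g(0) = 0.766 > 0 and g(1) = -0.068 < 0.
Newton iteration, β⁰ = 0.5:
  β = 0.500: g = 0.1697, g' = -0.612 → β = 0.777
  β = 0.777: g = 0.0268, g' = -0.448 → β = 0.837
  β = 0.837: g = 0.0005, g' = -0.432 → β = 0.838
Converged at β = 0.838.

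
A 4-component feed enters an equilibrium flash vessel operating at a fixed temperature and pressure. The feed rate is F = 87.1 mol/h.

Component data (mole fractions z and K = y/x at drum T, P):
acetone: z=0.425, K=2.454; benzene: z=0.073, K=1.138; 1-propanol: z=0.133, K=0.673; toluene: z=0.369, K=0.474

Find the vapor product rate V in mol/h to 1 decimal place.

V = 52.5 mol/h

Material balance + equilibrium reduce to Σ zᵢ(Kᵢ−1)/(1+β(Kᵢ−1)) = 0.
Check two-phase: ΣzᵢKᵢ = 1.390 > 1 and Σzᵢ/Kᵢ = 1.213 > 1, so g(0) = 0.390 > 0 and g(1) = -0.213 < 0.
Newton–Raphson from β = 0.5:
  β = 0.500: g = 0.0519, g' = -0.511 → β = 0.602
  β = 0.602: g = 0.0008, g' = -0.497 → β = 0.603
Converged at β = 0.603.
Then V = β·F = 0.6033·87.1 = 52.5 mol/h and L = F − V = 34.6 mol/h.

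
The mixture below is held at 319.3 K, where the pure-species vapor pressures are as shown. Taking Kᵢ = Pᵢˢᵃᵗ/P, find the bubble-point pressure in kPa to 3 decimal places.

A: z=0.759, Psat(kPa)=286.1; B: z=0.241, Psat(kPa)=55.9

At the bubble point ψ → 0, so ΣzᵢKᵢ = 1 with Kᵢ = Pᵢˢᵃᵗ/P ⇒ P = ΣzᵢPᵢˢᵃᵗ.
P = 0.759·286.1 + 0.241·55.9 = 230.622 kPa

Pbub = 230.622 kPa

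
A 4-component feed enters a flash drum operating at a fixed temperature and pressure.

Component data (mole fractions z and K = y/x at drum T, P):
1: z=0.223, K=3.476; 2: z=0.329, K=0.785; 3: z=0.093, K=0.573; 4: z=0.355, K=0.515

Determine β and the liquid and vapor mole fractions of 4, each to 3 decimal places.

β = 0.290, x_4 = 0.413, y_4 = 0.213

Rachford–Rice: g(β) = Σ zᵢ(Kᵢ−1)/(1+β(Kᵢ−1)) = 0.
g(0) = ΣzᵢKᵢ − 1 = 0.270 and g(1) = 1 − Σzᵢ/Kᵢ = -0.335, so a root lies in (0, 1).
Newton–Raphson from β = 0.5:
  β = 0.500: g = -0.1103, g' = -0.465 → β = 0.263
  β = 0.263: g = 0.0175, g' = -0.650 → β = 0.290
Converged at β = 0.290.
Compositions from xᵢ = zᵢ/(1+β(Kᵢ−1)), yᵢ = Kᵢxᵢ:
  1: x = 0.130, y = 0.451
  2: x = 0.351, y = 0.275
  3: x = 0.106, y = 0.061
  4: x = 0.413, y = 0.213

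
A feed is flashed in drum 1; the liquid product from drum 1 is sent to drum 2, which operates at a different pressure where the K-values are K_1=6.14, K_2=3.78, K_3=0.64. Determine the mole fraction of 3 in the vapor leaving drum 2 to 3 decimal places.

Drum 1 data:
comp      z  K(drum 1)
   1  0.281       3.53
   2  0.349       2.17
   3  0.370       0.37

Drum 1:
Material balance + equilibrium reduce to Σ zᵢ(Kᵢ−1)/(1+ψ₁(Kᵢ−1)) = 0.
g(0) = ΣzᵢKᵢ − 1 = 0.886 and g(1) = 1 − Σzᵢ/Kᵢ = -0.240, so a root lies in (0, 1).
Newton iteration, ψ₁⁰ = 0.5:
  ψ₁ = 0.500: g = 0.2312, g' = -0.854 → ψ₁ = 0.771
  ψ₁ = 0.771: g = 0.0025, g' = -0.894 → ψ₁ = 0.774
Converged at ψ₁ = 0.774.
Drum-1 compositions:
  1: x = 0.095, y = 0.335
  2: x = 0.183, y = 0.398
  3: x = 0.722, y = 0.267
Drum-2 feed = drum-1 liquid: z₂ = (0.0950, 0.1832, 0.7218).
Drum 2:
Material balance + equilibrium reduce to Σ zᵢ(Kᵢ−1)/(1+ψ₂(Kᵢ−1)) = 0.
Feasibility: ΣzᵢKᵢ = 1.738, Σzᵢ/Kᵢ = 1.192 — both > 1, two phases present.
Newton iteration, ψ₂⁰ = 0.55:
  ψ₂ = 0.550: g = 0.0050, g' = -0.538 → ψ₂ = 0.559
Converged at ψ₂ = 0.559.
  1: x = 0.025, y = 0.151
  2: x = 0.072, y = 0.271
  3: x = 0.904, y = 0.578

y_3 (drum 2) = 0.578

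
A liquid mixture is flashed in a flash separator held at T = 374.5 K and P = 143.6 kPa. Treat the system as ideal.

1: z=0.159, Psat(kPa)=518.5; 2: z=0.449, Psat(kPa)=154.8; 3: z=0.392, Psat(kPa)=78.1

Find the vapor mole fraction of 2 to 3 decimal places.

y_2 = 0.468

Raoult's law: Kᵢ = Pᵢˢᵃᵗ/P = Pᵢˢᵃᵗ/143.6.
  K_1 = 518.5/143.6 = 3.61072, K_2 = 154.8/143.6 = 1.07799, K_3 = 78.1/143.6 = 0.54387
Material balance + equilibrium reduce to Σ zᵢ(Kᵢ−1)/(1+ψ(Kᵢ−1)) = 0.
g(0) = ΣzᵢKᵢ − 1 = 0.271 and g(1) = 1 − Σzᵢ/Kᵢ = -0.181, so a root lies in (0, 1).
Iterate (Newton) starting at ψ = 0.54:
  ψ = 0.540: g = -0.0314, g' = -0.333 → ψ = 0.446
  ψ = 0.446: g = 0.0013, g' = -0.363 → ψ = 0.449
Converged at ψ = 0.449.
Compositions from xᵢ = zᵢ/(1+ψ(Kᵢ−1)), yᵢ = Kᵢxᵢ:
  1: x = 0.073, y = 0.264
  2: x = 0.434, y = 0.468
  3: x = 0.493, y = 0.268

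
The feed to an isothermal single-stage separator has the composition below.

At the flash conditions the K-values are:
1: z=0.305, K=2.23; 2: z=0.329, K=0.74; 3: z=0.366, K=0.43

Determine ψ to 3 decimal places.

ψ = 0.149

Material balance + equilibrium reduce to Σ zᵢ(Kᵢ−1)/(1+ψ(Kᵢ−1)) = 0.
g(0) = ΣzᵢKᵢ − 1 = 0.081 and g(1) = 1 − Σzᵢ/Kᵢ = -0.433, so a root lies in (0, 1).
Newton iteration, ψ⁰ = 0.61:
  ψ = 0.610: g = -0.2072, g' = -0.462 → ψ = 0.161
  ψ = 0.161: g = -0.0059, g' = -0.490 → ψ = 0.149
Converged at ψ = 0.149.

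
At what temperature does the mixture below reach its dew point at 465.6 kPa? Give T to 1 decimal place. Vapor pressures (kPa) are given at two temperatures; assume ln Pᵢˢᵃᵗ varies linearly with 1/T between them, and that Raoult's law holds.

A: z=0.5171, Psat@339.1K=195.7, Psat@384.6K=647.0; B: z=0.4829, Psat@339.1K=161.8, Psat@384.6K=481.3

T = 376.8 K

Dew-point temperature: Σzᵢ·P/Pᵢˢᵃᵗ(T) = 1. Interpolate ln Pᵢˢᵃᵗ = aᵢ + bᵢ/T.
  T = 339.1 K: ΣzᵢP/Pᵢˢᵃᵗ = 2.6199
  T = 384.6 K: ΣzᵢP/Pᵢˢᵃᵗ = 0.8393
  T = 361.9 K: ΣzᵢP/Pᵢˢᵃᵗ = 1.4284
  T = 373.2 K: ΣzᵢP/Pᵢˢᵃᵗ = 1.0873
  T = 378.9 K: ΣzᵢP/Pᵢˢᵃᵗ = 0.9534
  T = 376.0 K: ΣzᵢP/Pᵢˢᵃᵗ = 1.0188
Interpolating between 376.0 K and 378.9 K gives T ≈ 376.8 K.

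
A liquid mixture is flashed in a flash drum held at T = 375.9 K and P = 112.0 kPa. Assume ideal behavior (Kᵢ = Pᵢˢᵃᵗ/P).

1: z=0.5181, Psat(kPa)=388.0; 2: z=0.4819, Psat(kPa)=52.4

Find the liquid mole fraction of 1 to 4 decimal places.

x_1 = 0.1776

Raoult's law: Kᵢ = Pᵢˢᵃᵗ/P = Pᵢˢᵃᵗ/112.0.
  K_1 = 388.0/112.0 = 3.464286, K_2 = 52.4/112.0 = 0.467857
Rachford–Rice: g(β) = Σ zᵢ(Kᵢ−1)/(1+β(Kᵢ−1)) = 0.
g(0) = ΣzᵢKᵢ − 1 = 1.0203 and g(1) = 1 − Σzᵢ/Kᵢ = -0.1796, so a root lies in (0, 1).
Binary case is linear: z₁(K₁−1)(1+β(K₂−1)) + z₂(K₂−1)(1+β(K₁−1)) = 0
⇒ β = [z₁(K₁−1)+z₂(K₂−1)] / [−(K₁−1)(K₂−1)] = 1.02031/1.31135 = 0.7781
Compositions from xᵢ = zᵢ/(1+β(Kᵢ−1)), yᵢ = Kᵢxᵢ:
  1: x = 0.1776, y = 0.6152
  2: x = 0.8224, y = 0.3848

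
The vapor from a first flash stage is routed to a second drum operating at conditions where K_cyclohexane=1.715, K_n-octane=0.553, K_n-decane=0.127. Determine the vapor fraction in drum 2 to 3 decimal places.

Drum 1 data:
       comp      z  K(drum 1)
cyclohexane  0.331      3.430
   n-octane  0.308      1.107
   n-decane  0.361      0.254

V/F (drum 2) = 0.261

Drum 1:
Newton iteration, ψ₁⁰ = 0.41:
  ψ₁ = 0.410: g = 0.0465, g' = -0.911 → ψ₁ = 0.461
Converged at ψ₁ = 0.461.
Drum-1 compositions:
  cyclohexane: x = 0.156, y = 0.535
  n-octane: x = 0.294, y = 0.325
  n-decane: x = 0.550, y = 0.140
Drum-2 feed = drum-1 vapor: z₂ = (0.5353, 0.3249, 0.1398).
Drum 2:
Rachford–Rice: g(ψ₂) = Σ zᵢ(Kᵢ−1)/(1+ψ₂(Kᵢ−1)) = 0.
g(0) = ΣzᵢKᵢ − 1 = 0.115 and g(1) = 1 − Σzᵢ/Kᵢ = -1.001, so a root lies in (0, 1).
Newton–Raphson from ψ₂ = 0.49:
  ψ₂ = 0.490: g = -0.1158, g' = -0.582 → ψ₂ = 0.291
  ψ₂ = 0.291: g = -0.0137, g' = -0.465 → ψ₂ = 0.261
Converged at ψ₂ = 0.261.
  cyclohexane: x = 0.451, y = 0.774
  n-octane: x = 0.368, y = 0.203
  n-decane: x = 0.181, y = 0.023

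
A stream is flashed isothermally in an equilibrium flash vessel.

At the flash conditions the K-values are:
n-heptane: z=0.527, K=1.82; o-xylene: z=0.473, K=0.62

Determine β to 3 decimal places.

Rachford–Rice: g(β) = Σ zᵢ(Kᵢ−1)/(1+β(Kᵢ−1)) = 0.
Check two-phase: ΣzᵢKᵢ = 1.252 > 1 and Σzᵢ/Kᵢ = 1.052 > 1, so g(0) = 0.252 > 0 and g(1) = -0.052 < 0.
Newton–Raphson from β = 0.62:
  β = 0.620: g = 0.0514, g' = -0.273 → β = 0.808
  β = 0.808: g = 0.0005, g' = -0.270 → β = 0.810
Converged at β = 0.810.

β = 0.810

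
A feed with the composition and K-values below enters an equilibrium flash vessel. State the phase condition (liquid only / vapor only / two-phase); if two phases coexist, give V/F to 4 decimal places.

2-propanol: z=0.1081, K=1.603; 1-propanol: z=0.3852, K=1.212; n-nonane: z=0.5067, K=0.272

liquid only

ΣzᵢKᵢ = 0.7780; Σzᵢ/Kᵢ = 2.2481.
Since ΣzᵢKᵢ < 1 the mixture is below its bubble point — single liquid phase.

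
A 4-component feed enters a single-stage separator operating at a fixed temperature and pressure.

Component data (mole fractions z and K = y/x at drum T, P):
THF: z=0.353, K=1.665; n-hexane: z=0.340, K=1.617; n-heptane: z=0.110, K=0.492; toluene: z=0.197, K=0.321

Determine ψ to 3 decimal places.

ψ = 0.631

Newton iteration, ψ⁰ = 0.5:
  ψ = 0.500: g = 0.0591, g' = -0.423 → ψ = 0.640
  ψ = 0.640: g = -0.0042, g' = -0.490 → ψ = 0.631
Converged at ψ = 0.631.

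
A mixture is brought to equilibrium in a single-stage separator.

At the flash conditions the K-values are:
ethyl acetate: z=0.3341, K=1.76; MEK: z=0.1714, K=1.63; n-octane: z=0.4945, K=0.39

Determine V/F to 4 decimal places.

V/F = 0.1375

Iterate (Newton) starting at V/F = 0.5:
  V/F = 0.5000: g = -0.16791, g' = -0.5216 → V/F = 0.1781
  V/F = 0.1781: g = -0.01768, g' = -0.4363 → V/F = 0.1376
  V/F = 0.1376: g = -0.00003, g' = -0.4350 → V/F = 0.1375
Converged at V/F = 0.1375.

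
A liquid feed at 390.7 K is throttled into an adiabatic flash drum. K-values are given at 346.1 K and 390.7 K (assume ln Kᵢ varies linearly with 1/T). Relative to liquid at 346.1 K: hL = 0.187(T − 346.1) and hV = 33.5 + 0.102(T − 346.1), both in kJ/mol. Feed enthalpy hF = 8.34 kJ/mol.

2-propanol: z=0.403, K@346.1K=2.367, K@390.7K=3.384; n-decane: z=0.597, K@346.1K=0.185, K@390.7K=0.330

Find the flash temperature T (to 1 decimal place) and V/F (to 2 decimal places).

Adiabatic flash: solve Rachford–Rice at each trial T, then check hF = ψ·hV(T) + (1−ψ)·hL(T).
  T = 346.1 K: K = (2.367, 0.185), RR gives ψ = 0.058, H_out = 1.935 kJ/mol
  T = 390.7 K: K = (3.384, 0.330), RR gives ψ = 0.351, H_out = 18.770 kJ/mol
  T = 368.4 K: K = (2.861, 0.251), RR gives ψ = 0.218, H_out = 11.046 kJ/mol
  T = 357.2 K: K = (2.609, 0.217), RR gives ψ = 0.143, H_out = 6.742 kJ/mol
  T = 362.8 K: K = (2.734, 0.234), RR gives ψ = 0.182, H_out = 8.947 kJ/mol
  T = 360.0 K: K = (2.671, 0.225), RR gives ψ = 0.163, H_out = 7.860 kJ/mol
  T = 361.4 K: K = (2.703, 0.229), RR gives ψ = 0.172, H_out = 8.407 kJ/mol
Linear interpolation between T = 360.0 (H_out = 7.860) and T = 361.4 (H_out = 8.407) on hF = 8.34 gives T ≈ 361.2 K, at which ψ = 0.17.

T = 361.2 K, V/F = 0.17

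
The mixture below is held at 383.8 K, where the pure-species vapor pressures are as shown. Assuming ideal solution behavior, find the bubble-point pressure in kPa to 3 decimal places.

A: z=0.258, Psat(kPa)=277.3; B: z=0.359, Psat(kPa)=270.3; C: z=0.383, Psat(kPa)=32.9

At the bubble point ψ → 0, so ΣzᵢKᵢ = 1 with Kᵢ = Pᵢˢᵃᵗ/P ⇒ P = ΣzᵢPᵢˢᵃᵗ.
P = 0.258·277.3 + 0.359·270.3 + 0.383·32.9 = 181.182 kPa

Pbub = 181.182 kPa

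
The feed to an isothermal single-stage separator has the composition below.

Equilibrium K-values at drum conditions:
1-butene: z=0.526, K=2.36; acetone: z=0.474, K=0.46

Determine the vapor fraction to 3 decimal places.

ψ = 0.626

Material balance + equilibrium reduce to Σ zᵢ(Kᵢ−1)/(1+ψ(Kᵢ−1)) = 0.
Feasibility: ΣzᵢKᵢ = 1.459, Σzᵢ/Kᵢ = 1.253 — both > 1, two phases present.
Binary case is linear: z₁(K₁−1)(1+ψ(K₂−1)) + z₂(K₂−1)(1+ψ(K₁−1)) = 0
⇒ ψ = [z₁(K₁−1)+z₂(K₂−1)] / [−(K₁−1)(K₂−1)] = 0.4594/0.7344 = 0.626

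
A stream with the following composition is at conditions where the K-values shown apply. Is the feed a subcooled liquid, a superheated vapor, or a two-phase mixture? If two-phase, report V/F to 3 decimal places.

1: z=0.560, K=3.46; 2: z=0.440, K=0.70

superheated vapor

ΣzᵢKᵢ = 2.246; Σzᵢ/Kᵢ = 0.790.
Since Σzᵢ/Kᵢ < 1 the mixture is above its dew point — single vapor phase.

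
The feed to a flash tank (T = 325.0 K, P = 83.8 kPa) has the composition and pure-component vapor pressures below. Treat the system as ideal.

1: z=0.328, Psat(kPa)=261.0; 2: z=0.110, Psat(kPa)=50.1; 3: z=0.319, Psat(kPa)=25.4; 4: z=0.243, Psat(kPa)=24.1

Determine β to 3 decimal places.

Raoult's law: Kᵢ = Pᵢˢᵃᵗ/P = Pᵢˢᵃᵗ/83.8.
  K_1 = 261.0/83.8 = 3.11456, K_2 = 50.1/83.8 = 0.59785, K_3 = 25.4/83.8 = 0.30310, K_4 = 24.1/83.8 = 0.28759
Let β = V/F and solve Σ zᵢ(Kᵢ−1)/(1+β(Kᵢ−1)) = 0.
Check two-phase: ΣzᵢKᵢ = 1.254 > 1 and Σzᵢ/Kᵢ = 2.187 > 1, so g(0) = 0.254 > 0 and g(1) = -1.187 < 0.
Newton–Raphson from β = 0.5:
  β = 0.500: g = -0.3283, g' = -1.037 → β = 0.183
  β = 0.183: g = -0.0020, g' = -1.149 → β = 0.182
Converged at β = 0.182.

β = 0.182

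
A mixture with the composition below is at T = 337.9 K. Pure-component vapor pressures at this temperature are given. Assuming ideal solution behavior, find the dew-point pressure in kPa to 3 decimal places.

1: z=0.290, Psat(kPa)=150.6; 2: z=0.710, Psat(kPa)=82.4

At the dew point ψ → 1, so Σzᵢ/Kᵢ = 1 with Kᵢ = Pᵢˢᵃᵗ/P ⇒ 1/P = Σzᵢ/Pᵢˢᵃᵗ.
1/P = 0.290/150.6 + 0.710/82.4 = 0.010542 ⇒ P = 94.857 kPa

Pdew = 94.857 kPa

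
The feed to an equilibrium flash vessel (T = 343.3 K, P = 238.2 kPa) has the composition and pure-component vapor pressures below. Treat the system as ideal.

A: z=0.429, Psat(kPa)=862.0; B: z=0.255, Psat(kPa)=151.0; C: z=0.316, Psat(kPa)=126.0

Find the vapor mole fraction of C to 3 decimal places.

y_C = 0.265

Raoult's law: Kᵢ = Pᵢˢᵃᵗ/P = Pᵢˢᵃᵗ/238.2.
  K_A = 862.0/238.2 = 3.61881, K_B = 151.0/238.2 = 0.63392, K_C = 126.0/238.2 = 0.52897
Let ψ = V/F and solve Σ zᵢ(Kᵢ−1)/(1+ψ(Kᵢ−1)) = 0.
Check two-phase: ΣzᵢKᵢ = 1.881 > 1 and Σzᵢ/Kᵢ = 1.118 > 1, so g(0) = 0.881 > 0 and g(1) = -0.118 < 0.
Iterate (Newton) starting at ψ = 0.5:
  ψ = 0.500: g = 0.1775, g' = -0.723 → ψ = 0.746
  ψ = 0.746: g = 0.0227, g' = -0.569 → ψ = 0.785
  ψ = 0.785: g = 0.0002, g' = -0.559 → ψ = 0.786
Converged at ψ = 0.786.
Compositions from xᵢ = zᵢ/(1+ψ(Kᵢ−1)), yᵢ = Kᵢxᵢ:
  A: x = 0.140, y = 0.508
  B: x = 0.358, y = 0.227
  C: x = 0.502, y = 0.265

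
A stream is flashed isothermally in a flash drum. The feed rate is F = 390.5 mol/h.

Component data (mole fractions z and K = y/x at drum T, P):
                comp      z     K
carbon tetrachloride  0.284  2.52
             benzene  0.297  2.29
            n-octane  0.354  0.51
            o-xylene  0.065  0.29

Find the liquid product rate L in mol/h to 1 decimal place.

L = 83.3 mol/h

Newton iteration, ψ⁰ = 0.3:
  ψ = 0.300: g = 0.3107, g' = -0.736 → ψ = 0.722
  ψ = 0.722: g = 0.0410, g' = -0.623 → ψ = 0.788
  ψ = 0.788: g = -0.0009, g' = -0.652 → ψ = 0.787
Converged at ψ = 0.787.
Then V = ψ·F = 0.7866·390.5 = 307.2 mol/h and L = F − V = 83.3 mol/h.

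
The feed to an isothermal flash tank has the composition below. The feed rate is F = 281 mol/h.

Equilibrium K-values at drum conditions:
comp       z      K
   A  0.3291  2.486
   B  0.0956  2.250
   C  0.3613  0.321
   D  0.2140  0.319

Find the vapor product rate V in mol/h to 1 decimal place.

Material balance + equilibrium reduce to Σ zᵢ(Kᵢ−1)/(1+β(Kᵢ−1)) = 0.
Feasibility: ΣzᵢKᵢ = 1.2175, Σzᵢ/Kᵢ = 1.9713 — both > 1, two phases present.
Newton iteration, β⁰ = 0.5:
  β = 0.5000: g = -0.23828, g' = -0.9058 → β = 0.2369
  β = 0.2369: g = -0.01224, g' = -0.8641 → β = 0.2228
Converged at β = 0.2228.
Then V = β·F = 0.2228·281 = 62.6 mol/h and L = F − V = 218.4 mol/h.

V = 62.6 mol/h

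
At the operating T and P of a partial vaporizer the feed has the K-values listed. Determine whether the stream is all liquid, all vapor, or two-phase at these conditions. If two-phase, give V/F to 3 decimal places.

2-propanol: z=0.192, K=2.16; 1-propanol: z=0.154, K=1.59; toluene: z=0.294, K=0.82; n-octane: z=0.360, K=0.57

ΣzᵢKᵢ = 1.106; Σzᵢ/Kᵢ = 1.176.
Both exceed 1, so a two-phase solution exists.
Let ψ = V/F and solve Σ zᵢ(Kᵢ−1)/(1+ψ(Kᵢ−1)) = 0.
Iterate (Newton) starting at ψ = 0.5:
  ψ = 0.500: g = -0.0442, g' = -0.255 → ψ = 0.327
  ψ = 0.327: g = 0.0014, g' = -0.274 → ψ = 0.332
Converged at ψ = 0.332.

two-phase, V/F = 0.332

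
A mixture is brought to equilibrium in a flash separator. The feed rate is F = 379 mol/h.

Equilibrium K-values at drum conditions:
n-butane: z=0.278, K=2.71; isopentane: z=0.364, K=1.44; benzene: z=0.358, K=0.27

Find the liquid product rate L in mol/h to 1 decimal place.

Newton–Raphson from β = 0.5:
  β = 0.500: g = -0.0240, g' = -0.757 → β = 0.468
Converged at β = 0.468.
Then V = β·F = 0.4679·379 = 177.3 mol/h and L = F − V = 201.7 mol/h.

L = 201.7 mol/h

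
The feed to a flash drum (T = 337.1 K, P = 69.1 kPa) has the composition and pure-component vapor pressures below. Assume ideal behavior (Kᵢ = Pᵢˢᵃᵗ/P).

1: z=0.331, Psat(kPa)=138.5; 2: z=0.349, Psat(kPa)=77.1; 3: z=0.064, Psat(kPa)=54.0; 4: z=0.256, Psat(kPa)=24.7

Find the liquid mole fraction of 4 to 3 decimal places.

Raoult's law: Kᵢ = Pᵢˢᵃᵗ/P = Pᵢˢᵃᵗ/69.1.
  K_1 = 138.5/69.1 = 2.00434, K_2 = 77.1/69.1 = 1.11577, K_3 = 54.0/69.1 = 0.78148, K_4 = 24.7/69.1 = 0.35745
Rachford–Rice: g(ψ) = Σ zᵢ(Kᵢ−1)/(1+ψ(Kᵢ−1)) = 0.
Check two-phase: ΣzᵢKᵢ = 1.194 > 1 and Σzᵢ/Kᵢ = 1.276 > 1, so g(0) = 0.194 > 0 and g(1) = -0.276 < 0.
Newton iteration, ψ⁰ = 0.5:
  ψ = 0.500: g = 0.0014, g' = -0.385 → ψ = 0.504
Converged at ψ = 0.504.
Compositions from xᵢ = zᵢ/(1+ψ(Kᵢ−1)), yᵢ = Kᵢxᵢ:
  1: x = 0.220, y = 0.441
  2: x = 0.330, y = 0.368
  3: x = 0.072, y = 0.056
  4: x = 0.379, y = 0.135

x_4 = 0.379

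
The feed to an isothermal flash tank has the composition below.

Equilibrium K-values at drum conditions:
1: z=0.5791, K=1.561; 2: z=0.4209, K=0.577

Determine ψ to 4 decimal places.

ψ = 0.6188

Rachford–Rice: g(ψ) = Σ zᵢ(Kᵢ−1)/(1+ψ(Kᵢ−1)) = 0.
Feasibility: ΣzᵢKᵢ = 1.1468, Σzᵢ/Kᵢ = 1.1004 — both > 1, two phases present.
Newton–Raphson from ψ = 0.32:
  ψ = 0.3200: g = 0.06952, g' = -0.2317 → ψ = 0.6200
  ψ = 0.6200: g = -0.00029, g' = -0.2387 → ψ = 0.6188
Converged at ψ = 0.6188.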